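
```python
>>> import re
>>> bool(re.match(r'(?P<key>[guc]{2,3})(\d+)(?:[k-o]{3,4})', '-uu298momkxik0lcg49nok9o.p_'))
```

Pattern: 2 to 3 of one of [guc] (captured as 'key'); then one or more of a digit (captured); then 3 to 4 of a character in [k-o] (non-capturing group).
With `match`, the pattern is implicitly anchored at the beginning.
Here the string doesn't start with a match, so the call returns None, and `bool(None)` is False.

False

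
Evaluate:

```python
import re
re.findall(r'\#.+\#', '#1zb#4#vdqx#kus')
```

['#1zb#4#vdqx#']

Matches: at [0:12] → '#1zb#4#vdqx#'.
`findall` yields the raw match text (1 of them) because the pattern has no groups.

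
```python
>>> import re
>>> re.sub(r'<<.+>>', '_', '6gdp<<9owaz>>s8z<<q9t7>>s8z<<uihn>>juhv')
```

Every occurrence is swapped for '_'.

'6gdp_juhv'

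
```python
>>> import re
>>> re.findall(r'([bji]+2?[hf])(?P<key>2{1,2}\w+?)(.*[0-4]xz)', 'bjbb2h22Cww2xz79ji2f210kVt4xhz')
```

[('bjbb2h', '22C', 'ww2xz')]

The `?` after the quantifier makes it lazy — it takes as little as possible before letting the rest of the pattern try.
3 groups means the one result is a tuple of 3 captured strings — 1 here.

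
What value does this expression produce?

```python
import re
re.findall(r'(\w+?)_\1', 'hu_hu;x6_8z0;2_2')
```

After group 1 captures some text, `\1` only succeeds where that same text appears again.
Walking the string: at [0:5] match 'hu_hu', group 1 = 'hu'; at [13:16] match '2_2', group 1 = '2'.
One capturing group, so `findall` returns just the captured substring from each match — 2 in all.

['hu', '2']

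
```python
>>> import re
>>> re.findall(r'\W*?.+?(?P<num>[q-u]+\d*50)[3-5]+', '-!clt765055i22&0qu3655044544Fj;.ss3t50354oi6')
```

['t7650', 'qu36550', 't50']

This matches zero or more of a non-word character (lazy), then one or more of any character (lazy); then one or more of a character in [q-u], then zero or more of a digit, then the literal '50' (captured as 'num'); then one or more of a character in [3-5].
A non-greedy quantifier consumes as few characters as it can — just enough that the remainder of the pattern still matches from where it stops; whatever follows it matches normally.
Scanning left to right: at [0:11] match '-!clt765055', group 1 = 't7650'; at [11:28] match 'i22&0qu3655044544', group 1 = 'qu36550'; at [28:41] match 'Fj;.ss3t50354', group 1 = 't50'.
Because there's exactly one group, `findall` drops the full match and keeps group 1 from each hit.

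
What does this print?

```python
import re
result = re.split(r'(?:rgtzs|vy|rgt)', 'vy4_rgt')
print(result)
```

Each match becomes a cut point; 3 segments remain.

['', '4_', '']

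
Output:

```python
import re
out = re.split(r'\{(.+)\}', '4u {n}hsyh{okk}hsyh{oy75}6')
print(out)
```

['4u ', 'n}hsyh{okk}hsyh{oy75', '6']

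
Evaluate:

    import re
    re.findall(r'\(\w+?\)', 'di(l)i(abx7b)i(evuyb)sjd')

Scanning left to right: at [2:5] → '(l)'; at [6:13] → '(abx7b)'; at [14:21] → '(evuyb)'.
Since nothing is captured, `findall` lists the 3 matched substrings directly.

['(l)', '(abx7b)', '(evuyb)']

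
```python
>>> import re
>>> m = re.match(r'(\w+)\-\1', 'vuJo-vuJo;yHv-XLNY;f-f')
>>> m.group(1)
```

`\1` is not a pattern — it's the concrete string captured by group 1, re-applied verbatim.
With `match`, the pattern is implicitly anchored at the beginning.
The match spans [0:9] → 'vuJo-vuJo'.
Captured: group 1 = 'vuJo'.

'vuJo'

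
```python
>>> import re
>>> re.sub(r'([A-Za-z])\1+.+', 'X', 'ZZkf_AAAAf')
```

'X'

`\1` has to match the exact text group 1 already captured.
Matches: at [0:10] → 'ZZkf_AAAAf'.
`sub` substitutes 'X' at each match site.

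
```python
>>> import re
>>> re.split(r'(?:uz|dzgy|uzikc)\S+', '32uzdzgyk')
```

Matches to split on: at [2:9] → 'uzdzgyk'.
Each match becomes a cut point; 2 segments remain.

['32', '']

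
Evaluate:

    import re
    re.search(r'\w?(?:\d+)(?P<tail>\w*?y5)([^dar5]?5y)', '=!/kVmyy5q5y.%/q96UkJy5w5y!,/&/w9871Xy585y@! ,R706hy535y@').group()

This matches optionally a word character; then one or more of a digit (non-capturing group); then zero or more of a word character (lazy), then the literal 'y5' (captured as 'tail'); then optionally any character except [dar5], then the literal '5y' (captured).
The match spans [15:26] → 'q96UkJy5w5y'.

'q96UkJy5w5y'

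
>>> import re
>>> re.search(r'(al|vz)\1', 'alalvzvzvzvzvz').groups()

('al',)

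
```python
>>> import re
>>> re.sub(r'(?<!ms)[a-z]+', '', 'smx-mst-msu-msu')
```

'---'

Because the assertion is negative and zero-width, positions next to the forbidden text are skipped.
Matches: at [0:3] → 'smx'; at [4:7] → 'mst'; at [8:11] → 'msu'; at [12:15] → 'msu'.
`sub` substitutes '' at each match site.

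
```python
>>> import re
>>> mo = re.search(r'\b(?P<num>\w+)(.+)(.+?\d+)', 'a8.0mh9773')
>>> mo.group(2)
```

'.0mh97'

This matches a word boundary (`\b`, zero-width); then one or more of a word character (captured as 'num'); then one or more of any character (captured); then one or more of any character (lazy), then one or more of a digit (captured).
Unlike `match`, `search` isn't anchored — it looks for the pattern anywhere in the string.
The match spans [0:10] → 'a8.0mh9773'.
Captured: group 1 = 'a8', group 2 = '.0mh97', group 3 = '73'.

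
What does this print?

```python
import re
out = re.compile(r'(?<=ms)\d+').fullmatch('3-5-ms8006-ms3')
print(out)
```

`fullmatch` succeeds only if the pattern covers the string from start to end.
Here there's no way to consume every character, so the call returns None.

None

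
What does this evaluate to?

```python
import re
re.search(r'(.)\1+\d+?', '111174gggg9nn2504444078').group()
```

'11117'

`\1` is not a pattern — it's the concrete string captured by group 1, re-applied verbatim.
`re.search` scans for the first position where the pattern succeeds.
The match spans [0:5] → '11117'.
Captured: group 1 = '1'.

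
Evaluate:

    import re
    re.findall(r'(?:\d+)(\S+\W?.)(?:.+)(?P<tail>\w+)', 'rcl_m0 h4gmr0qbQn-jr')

This matches one or more of a digit (non-capturing group); then one or more of a non-whitespace character, then optionally a non-word character, then any character (captured); then one or more of any character (non-capturing group); then one or more of a word character (captured as 'tail').
Matches: at [8:20] match '4gmr0qbQn-jr', groups = ('gmr0qbQn-', 'r').
`findall` packs the 2 group values into a tuple for every match.

[('gmr0qbQn-', 'r')]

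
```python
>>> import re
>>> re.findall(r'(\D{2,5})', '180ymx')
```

['ymx']

The pattern matches 2 to 5 of a non-digit (captured).
Scanning left to right: at [3:6] match 'ymx', group 1 = 'ymx'.
Because there's exactly one group, `findall` drops the full match and keeps group 1 from the one hit.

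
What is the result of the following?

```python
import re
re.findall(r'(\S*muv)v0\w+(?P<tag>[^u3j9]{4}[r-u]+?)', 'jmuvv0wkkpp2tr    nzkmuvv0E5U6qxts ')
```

The pattern matches zero or more of a non-whitespace character, then the literal 'muv' (captured); then the literal 'v0', then one or more of a word character; then exactly 4 of any character except [u3j9], then one or more of a character in [r-u] (lazy) (captured as 'tag').
`findall` packs the 2 group values into a tuple for every match.

[('jmuv', 'pp2tr'), ('nzkmuv', '6qxts')]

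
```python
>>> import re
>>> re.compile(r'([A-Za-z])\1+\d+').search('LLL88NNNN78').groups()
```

('L',)

`\1` is not a pattern — it's the concrete string captured by group 1, re-applied verbatim.
`re.search` scans for the first position where the pattern succeeds.
The match spans [0:5] → 'LLL88'.
Captured: group 1 = 'L'.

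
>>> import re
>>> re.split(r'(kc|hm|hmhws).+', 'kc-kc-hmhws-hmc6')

['', 'kc', '']

Because the pattern has a capturing group, `split` also inserts each captured text between the pieces.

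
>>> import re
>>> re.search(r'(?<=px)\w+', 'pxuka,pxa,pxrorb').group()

The positive lookaround only admits positions where the adjacent text matches; those characters stay outside the span.
The match spans [2:5] → 'uka'.

'uka'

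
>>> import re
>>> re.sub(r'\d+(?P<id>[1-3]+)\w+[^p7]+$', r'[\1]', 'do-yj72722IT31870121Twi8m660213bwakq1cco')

This matches one or more of a digit; then one or more of a character in [1-3] (captured as 'id'); then one or more of a word character, then one or more of any character except [p7]; then anchored at the end.
Matches: at [5:40] → '72722IT31870121Twi8m660213bwakq1cco'.
The replacement refers to a captured group, so each match is rewritten using its own captured text.

'do-yj[2]'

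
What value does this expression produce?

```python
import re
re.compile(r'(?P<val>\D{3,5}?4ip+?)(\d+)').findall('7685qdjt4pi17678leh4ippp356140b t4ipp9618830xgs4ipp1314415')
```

[('leh4ippp', '356140'), ('b t4ipp', '9618830'), ('xgs4ipp', '1314415')]

Multiple groups make `findall` return tuples — one 2-tuple for each match.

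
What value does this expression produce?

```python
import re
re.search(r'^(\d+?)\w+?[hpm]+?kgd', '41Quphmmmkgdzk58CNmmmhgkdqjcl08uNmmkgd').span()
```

(0, 12)

This matches anchored at the start of the string; then one or more of a digit (lazy) (captured); then one or more of a word character (lazy), then one or more of one of [hpm] (lazy), then the literal 'kgd'.
Because the quantifier is non-greedy, it stops expanding at the earliest point where the rest of the pattern can succeed.
`re.search` tries every starting position until one works.
The match spans [0:12] → '41Quphmmmkgd'.
Captured: group 1 = '4'.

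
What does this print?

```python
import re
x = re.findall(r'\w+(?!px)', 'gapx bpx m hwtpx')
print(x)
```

['gapx', 'bpx', 'm', 'hwtpx']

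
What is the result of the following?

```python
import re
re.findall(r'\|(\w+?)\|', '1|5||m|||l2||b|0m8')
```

Scanning left to right: at [1:4] match '|5|', group 1 = '5'; at [4:7] match '|m|', group 1 = 'm'; at [8:12] match '|l2|', group 1 = 'l2'; at [12:15] match '|b|', group 1 = 'b'.
Because there's exactly one group, `findall` drops the full match and keeps group 1 from each hit.

['5', 'm', 'l2', 'b']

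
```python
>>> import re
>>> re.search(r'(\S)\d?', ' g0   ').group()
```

The match spans [1:3] → 'g0'.

'g0'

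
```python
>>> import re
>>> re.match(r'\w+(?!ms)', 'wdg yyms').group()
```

'wdg'

`(?!…)`/`(?<!…)` only lets a position through if the neighbouring text does NOT match; no characters are consumed.
With `match`, the pattern is implicitly anchored at the beginning.
The match spans [0:3] → 'wdg'.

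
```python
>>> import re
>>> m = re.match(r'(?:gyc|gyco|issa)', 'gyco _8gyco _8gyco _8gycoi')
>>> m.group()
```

`re.match` only tries the pattern at the start of the string.
The match spans [0:3] → 'gyc'.

'gyc'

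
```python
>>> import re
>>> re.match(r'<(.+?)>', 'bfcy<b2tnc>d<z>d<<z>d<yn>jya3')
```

None

With `match`, the pattern is implicitly anchored at the beginning.
Here the pattern fails at index 0, so the call returns None.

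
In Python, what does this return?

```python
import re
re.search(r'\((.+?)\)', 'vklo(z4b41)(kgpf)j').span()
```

(4, 11)

The `?` after the quantifier makes it lazy — it takes as little as possible before letting the rest of the pattern try.
`re.search` scans for the first position where the pattern succeeds.
The match spans [4:11] → '(z4b41)'.
Captured: group 1 = 'z4b41'.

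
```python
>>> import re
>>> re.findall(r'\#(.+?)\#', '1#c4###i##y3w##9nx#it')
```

Scanning left to right: at [1:5] match '#c4#', group 1 = 'c4'; at [5:9] match '##i#', group 1 = '#i'; at [9:14] match '#y3w#', group 1 = 'y3w'; at [14:19] match '#9nx#', group 1 = '9nx'.
One capturing group, so `findall` returns just the captured substring from each match — 4 in all.

['c4', '#i', 'y3w', '9nx']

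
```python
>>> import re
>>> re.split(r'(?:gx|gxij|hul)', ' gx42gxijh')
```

Branches in `(...|...)` are attempted left-to-right; the first branch that allows the whole pattern to succeed is taken.
The string is cut at each match, leaving 3 pieces.

[' ', '42', 'ijh']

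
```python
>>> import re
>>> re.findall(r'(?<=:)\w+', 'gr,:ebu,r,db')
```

The lookaround is zero-width — it requires the adjacent text to match without consuming it, so the asserted text isn't part of the match.
`findall` yields the raw match text (1 of them) because the pattern has no groups.

['ebu']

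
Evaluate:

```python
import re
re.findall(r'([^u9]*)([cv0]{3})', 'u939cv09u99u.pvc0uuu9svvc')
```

[('', 'cv0'), ('.p', 'vc0'), ('s', 'vvc')]

This matches zero or more of any character except [u9] (captured); then exactly 3 of one of [cv0] (captured).
Walking the string: at [4:7] match 'cv0', groups = ('', 'cv0'); at [12:17] match '.pvc0', groups = ('.p', 'vc0'); at [21:25] match 'svvc', groups = ('s', 'vvc').
Multiple groups make `findall` return tuples — one 2-tuple for each match.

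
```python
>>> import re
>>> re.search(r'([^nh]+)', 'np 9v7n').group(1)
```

The match spans [1:6] → 'p 9v7'.
Captured: group 1 = 'p 9v7'.

'p 9v7'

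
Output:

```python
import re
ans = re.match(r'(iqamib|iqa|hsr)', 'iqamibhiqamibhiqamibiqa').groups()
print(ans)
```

('iqamib',)

Branches in `(...|...)` are attempted left-to-right; the first branch that allows the whole pattern to succeed is taken.
With `match`, the pattern is implicitly anchored at the beginning.
The match spans [0:6] → 'iqamib'.
Captured: group 1 = 'iqamib'.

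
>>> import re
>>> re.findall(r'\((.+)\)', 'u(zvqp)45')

Matches: at [1:7] match '(zvqp)', group 1 = 'zvqp'.
Because there's exactly one group, `findall` drops the full match and keeps group 1 from the one hit.

['zvqp']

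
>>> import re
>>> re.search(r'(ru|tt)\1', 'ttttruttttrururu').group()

The backreference `\1` re-matches whatever the first group consumed, character for character.
The match spans [0:4] → 'tttt'.

'tttt'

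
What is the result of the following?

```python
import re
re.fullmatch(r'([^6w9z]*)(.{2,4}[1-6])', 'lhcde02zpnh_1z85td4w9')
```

None

Pattern: zero or more of any character except [6w9z] (captured); then 2 to 4 of any character, then a character in [1-6] (captured).
`re.fullmatch` requires the pattern to consume the entire string.
Here there's no way to consume every character, so the call returns None.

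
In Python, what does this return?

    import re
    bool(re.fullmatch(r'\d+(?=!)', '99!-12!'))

The `(?=…)`/`(?<=…)` assertion just peeks at neighbouring text; it doesn't advance the match position.
`fullmatch` succeeds only if the pattern covers the string from start to end.
Here the pattern can't cover the whole string, so the call returns None, and `bool(None)` is False.

False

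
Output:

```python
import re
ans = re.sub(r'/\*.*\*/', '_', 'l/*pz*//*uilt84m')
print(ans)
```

Matches: at [1:7] → '/*pz*/'.
Every occurrence is swapped for '_'.

l_/*uilt84m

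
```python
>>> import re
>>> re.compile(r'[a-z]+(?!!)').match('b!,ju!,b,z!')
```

None

`re.match` only tries the pattern at the start of the string.
Here the pattern fails at index 0, so the call returns None.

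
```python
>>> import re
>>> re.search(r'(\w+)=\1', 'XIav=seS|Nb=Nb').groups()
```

The backreference `\1` re-matches whatever the first group consumed, character for character.
`re.search` tries every starting position until one works.
The match spans [9:14] → 'Nb=Nb'.
Captured: group 1 = 'Nb'.

('Nb',)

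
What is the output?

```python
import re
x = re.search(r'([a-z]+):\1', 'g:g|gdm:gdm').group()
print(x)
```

g:g

A backreference is literal: `\1` must see the identical characters the first group matched.
The match spans [0:3] → 'g:g'.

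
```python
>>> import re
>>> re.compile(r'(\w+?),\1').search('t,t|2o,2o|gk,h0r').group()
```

't,t'

The backreference `\1` re-matches whatever the first group consumed, character for character.
`re.search` tries every starting position until one works.
The match spans [0:3] → 't,t'.
Captured: group 1 = 't'.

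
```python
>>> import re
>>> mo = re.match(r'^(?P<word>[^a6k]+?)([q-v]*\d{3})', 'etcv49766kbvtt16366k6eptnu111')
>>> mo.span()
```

`match` is anchored at position 0; if the pattern doesn't fit there, it returns None.
The match spans [0:7] → 'etcv497'.

(0, 7)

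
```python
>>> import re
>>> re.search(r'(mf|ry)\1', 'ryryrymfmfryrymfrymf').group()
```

'ryry'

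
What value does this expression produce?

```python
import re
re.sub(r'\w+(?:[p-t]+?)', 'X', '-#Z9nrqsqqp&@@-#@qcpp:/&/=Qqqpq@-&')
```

'-#X&@@-#@X:/&/=X@-&'

Pattern: one or more of a word character; then one or more of a character in [p-t] (lazy) (non-capturing group).
`sub` substitutes 'X' at each match site.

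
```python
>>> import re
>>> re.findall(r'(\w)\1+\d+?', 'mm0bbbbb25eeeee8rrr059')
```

The backreference `\1` re-matches whatever the first group consumed, character for character.
With a single group, `findall` returns only what that group captured — 4 items.

['m', 'b', 'e', 'r']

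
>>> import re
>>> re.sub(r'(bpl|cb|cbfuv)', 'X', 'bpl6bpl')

'X6X'

Matches: at [0:3] → 'bpl'; at [4:7] → 'bpl'.
Every occurrence is swapped for 'X'.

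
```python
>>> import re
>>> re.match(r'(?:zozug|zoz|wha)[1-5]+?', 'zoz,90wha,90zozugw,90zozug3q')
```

With `match`, the pattern is implicitly anchored at the beginning.
Here the pattern fails at index 0, so the call returns None.

None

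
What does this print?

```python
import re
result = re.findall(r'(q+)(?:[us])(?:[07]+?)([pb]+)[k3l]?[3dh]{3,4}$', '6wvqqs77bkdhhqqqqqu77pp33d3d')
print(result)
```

Multiple groups make `findall` return tuples — one 2-tuple for the one match.

[('qqqqq', 'pp')]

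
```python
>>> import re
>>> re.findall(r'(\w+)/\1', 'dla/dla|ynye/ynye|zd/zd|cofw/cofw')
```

After group 1 captures some text, `\1` only succeeds where that same text appears again.
Walking the string: at [0:7] match 'dla/dla', group 1 = 'dla'; at [8:17] match 'ynye/ynye', group 1 = 'ynye'; at [18:23] match 'zd/zd', group 1 = 'zd'; at [24:33] match 'cofw/cofw', group 1 = 'cofw'.
`findall` collects group 1 from each match (4 total).

['dla', 'ynye', 'zd', 'cofw']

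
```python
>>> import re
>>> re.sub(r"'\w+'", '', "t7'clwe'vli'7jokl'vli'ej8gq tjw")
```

Matches: at [2:8] → "'clwe'"; at [11:18] → "'7jokl'".
Every occurrence is swapped for ''.

"t7vlivli'ej8gq tjw"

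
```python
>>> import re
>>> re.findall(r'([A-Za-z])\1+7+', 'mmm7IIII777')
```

A backreference is literal: `\1` must see the identical characters the first group matched.
Scanning left to right: at [0:4] match 'mmm7', group 1 = 'm'; at [4:11] match 'IIII777', group 1 = 'I'.
With a single group, `findall` returns only what that group captured — 2 items.

['m', 'I']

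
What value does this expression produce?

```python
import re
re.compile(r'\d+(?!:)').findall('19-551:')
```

`(?!…)`/`(?<!…)` only lets a position through if the neighbouring text does NOT match; no characters are consumed.
Scanning left to right: at [0:2] → '19'; at [3:5] → '55'.
`findall` yields the raw match text (2 of them) because the pattern has no groups.

['19', '55']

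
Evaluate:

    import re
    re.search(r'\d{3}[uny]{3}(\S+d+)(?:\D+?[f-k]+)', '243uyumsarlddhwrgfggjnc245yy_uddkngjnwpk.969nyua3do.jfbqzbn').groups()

('msarlddhwrgfggjnc245yy_uddkngjnwpk.969nyua3d',)

The match spans [0:54] → '243uyumsarlddhwrgfggjnc245yy_uddkngjnwpk.969nyua3do.jf'.
Captured: group 1 = 'msarlddhwrgfggjnc245yy_uddkngjnwpk.969nyua3d'.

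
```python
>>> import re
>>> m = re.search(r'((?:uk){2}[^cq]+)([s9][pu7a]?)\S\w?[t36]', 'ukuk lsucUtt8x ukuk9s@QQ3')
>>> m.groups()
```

('ukuk l', 'su')

The match spans [0:11] → 'ukuk lsucUt'.
Captured: group 1 = 'ukuk l', group 2 = 'su'.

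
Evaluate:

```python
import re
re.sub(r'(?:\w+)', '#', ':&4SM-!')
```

`sub` substitutes '#' at each match site.

':&#-!'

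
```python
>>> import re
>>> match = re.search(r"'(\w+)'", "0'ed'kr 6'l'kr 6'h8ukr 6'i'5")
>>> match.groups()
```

('ed',)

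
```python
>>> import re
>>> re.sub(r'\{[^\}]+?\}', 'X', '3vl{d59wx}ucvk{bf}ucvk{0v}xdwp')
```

Each match is replaced by 'X'.

'3vlXucvkXucvkXxdwp'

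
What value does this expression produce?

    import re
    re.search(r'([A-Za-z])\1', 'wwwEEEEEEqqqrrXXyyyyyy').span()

`\1` is not a pattern — it's the concrete string captured by group 1, re-applied verbatim.
`re.search` tries every starting position until one works.
The match spans [0:2] → 'ww'.
Captured: group 1 = 'w'.

(0, 2)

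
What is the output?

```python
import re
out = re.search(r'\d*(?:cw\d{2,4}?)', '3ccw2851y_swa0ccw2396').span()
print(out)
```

(2, 6)

Because the quantifier is non-greedy, it stops expanding at the earliest point where the rest of the pattern can succeed.
The match spans [2:6] → 'cw28'.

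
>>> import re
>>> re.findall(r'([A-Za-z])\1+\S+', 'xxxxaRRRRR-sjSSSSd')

After group 1 captures some text, `\1` only succeeds where that same text appears again.
Walking the string: at [0:18] match 'xxxxaRRRRR-sjSSSSd', group 1 = 'x'.
One capturing group, so `findall` returns just the captured substring from the one match — 1 in all.

['x']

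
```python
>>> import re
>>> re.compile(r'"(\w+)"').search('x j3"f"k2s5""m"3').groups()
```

Unlike `match`, `search` isn't anchored — it looks for the pattern anywhere in the string.
The match spans [4:7] → '"f"'.
Captured: group 1 = 'f'.

('f',)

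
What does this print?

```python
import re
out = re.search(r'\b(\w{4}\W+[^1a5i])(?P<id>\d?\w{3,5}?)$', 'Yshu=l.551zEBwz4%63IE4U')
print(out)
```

None

Pattern: a word boundary (`\b`, zero-width); then exactly 4 of a word character, then one or more of a non-word character, then any character except [1a5i] (captured); then optionally a digit, then 3 to 5 of a word character (lazy) (captured as 'id'); then anchored at the end.
`re.search` tries every starting position until one works.
Here the pattern never matches, so the call returns None.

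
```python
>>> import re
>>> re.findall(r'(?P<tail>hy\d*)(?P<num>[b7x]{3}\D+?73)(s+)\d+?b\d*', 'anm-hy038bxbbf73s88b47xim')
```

[('hy038', 'bxbbf73', 's')]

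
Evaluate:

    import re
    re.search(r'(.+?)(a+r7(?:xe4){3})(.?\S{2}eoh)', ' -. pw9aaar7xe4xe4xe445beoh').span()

(0, 27)

This matches one or more of any character (lazy) (captured); then one or more of the literal 'a', then the literal 'r7', then the literal 'xe4' repeated 3 times (captured); then optionally any character, then exactly 2 of a non-whitespace character, then the literal 'eoh' (captured).
`search` walks the string left to right and returns the first match it finds.
The match spans [0:27] → ' -. pw9aaar7xe4xe4xe445beoh'.
Captured: group 1 = ' -. pw9', group 2 = 'aaar7xe4xe4xe4', group 3 = '45beoh'.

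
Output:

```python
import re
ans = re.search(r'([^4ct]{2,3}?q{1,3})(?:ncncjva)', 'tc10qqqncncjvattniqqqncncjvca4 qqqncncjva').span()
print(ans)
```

(2, 14)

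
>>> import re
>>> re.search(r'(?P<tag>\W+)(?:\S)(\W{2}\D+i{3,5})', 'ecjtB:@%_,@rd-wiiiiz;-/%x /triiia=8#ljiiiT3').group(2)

The match spans [5:32] → ':@%_,@rd-wiiiiz;-/%x /triii'.
Captured: group 1 = ':@%', group 2 = ',@rd-wiiiiz;-/%x /triii'.

',@rd-wiiiiz;-/%x /triii'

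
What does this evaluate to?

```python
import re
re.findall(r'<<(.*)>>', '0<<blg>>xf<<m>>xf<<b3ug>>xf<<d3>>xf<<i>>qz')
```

Scanning left to right: at [1:40] match '<<blg>>xf<<m>>xf<<b3ug>>xf<<d3>>xf<<i>>', group 1 = 'blg>>xf<<m>>xf<<b3ug>>xf<<d3>>xf<<i'.
Because there's exactly one group, `findall` drops the full match and keeps group 1 from the one hit.

['blg>>xf<<m>>xf<<b3ug>>xf<<d3>>xf<<i']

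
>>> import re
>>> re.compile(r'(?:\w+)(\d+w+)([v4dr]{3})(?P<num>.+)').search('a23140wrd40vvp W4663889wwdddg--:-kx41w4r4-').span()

(0, 42)

Pattern: one or more of a word character (non-capturing group); then one or more of a digit, then one or more of the literal 'w' (captured); then exactly 3 of one of [v4dr] (captured); then one or more of any character (captured as 'num').
Unlike `match`, `search` isn't anchored — it looks for the pattern anywhere in the string.
The match spans [0:42] → 'a23140wrd40vvp W4663889wwdddg--:-kx41w4r4-'.
Captured: group 1 = '0w', group 2 = 'rd4', group 3 = '0vvp W4663889wwdddg--:-kx41w4r4-'.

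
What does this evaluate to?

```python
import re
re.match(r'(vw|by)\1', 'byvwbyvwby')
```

None

A backreference is literal: `\1` must see the identical characters the first group matched.
`re.match` only tries the pattern at the start of the string.
Here position 0 doesn't satisfy it, so the call returns None.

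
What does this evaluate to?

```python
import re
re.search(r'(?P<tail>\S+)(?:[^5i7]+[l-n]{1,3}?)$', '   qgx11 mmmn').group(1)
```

'qgx11'

Pattern: one or more of a non-whitespace character (captured as 'tail'); then one or more of any character except [5i7], then 1 to 3 of a character in [l-n] (lazy) (non-capturing group); then anchored at the end.
Unlike `match`, `search` isn't anchored — it looks for the pattern anywhere in the string.
The match spans [3:13] → 'qgx11 mmmn'.
Captured: group 1 = 'qgx11'.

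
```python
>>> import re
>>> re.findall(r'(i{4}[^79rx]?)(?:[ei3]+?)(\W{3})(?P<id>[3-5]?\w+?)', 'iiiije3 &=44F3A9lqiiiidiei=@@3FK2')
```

The pattern matches exactly 4 of the literal 'i', then optionally any character except [79rx] (captured); then one or more of one of [ei3] (lazy) (non-capturing group); then exactly 3 of a non-word character (captured); then optionally a character in [3-5], then one or more of a word character (lazy) (captured as 'id').
A non-greedy quantifier consumes as few characters as it can — just enough that the remainder of the pattern still matches from where it stops; whatever follows it matches normally.
Walking the string: at [0:12] match 'iiiije3 &=44', groups = ('iiiij', ' &=', '44'); at [18:31] match 'iiiidiei=@@3F', groups = ('iiiid', '=@@', '3F').
With 3 capturing groups, `findall` returns a 3-tuple per match.

[('iiiij', ' &=', '44'), ('iiiid', '=@@', '3F')]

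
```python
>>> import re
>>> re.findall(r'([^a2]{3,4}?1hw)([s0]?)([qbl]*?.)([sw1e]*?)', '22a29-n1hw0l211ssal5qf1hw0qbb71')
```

The pattern matches 3 to 4 of any character except [a2] (lazy), then the literal '1h', then a literal 'w' (captured); then optionally one of [s0] (captured); then zero or more of one of [qbl] (lazy), then any character (captured); then zero or more of one of [sw1e] (lazy) (captured).
Scanning left to right: at [4:12] match '9-n1hw0l', groups = ('9-n1hw', '0', 'l', ''); at [18:27] match 'l5qf1hw0q', groups = ('l5qf1hw', '0', 'q', '').
`findall` packs the 4 group values into a tuple for every match.

[('9-n1hw', '0', 'l', ''), ('l5qf1hw', '0', 'q', '')]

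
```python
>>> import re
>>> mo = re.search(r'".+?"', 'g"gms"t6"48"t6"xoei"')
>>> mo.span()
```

The match spans [1:6] → '"gms"'.

(1, 6)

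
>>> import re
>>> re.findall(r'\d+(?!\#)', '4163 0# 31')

The negative lookaround is zero-width — it rules out positions where the adjacent text would match, without consuming anything.
Matches: at [0:4] → '4163'; at [8:10] → '31'.
Since nothing is captured, `findall` lists the 2 matched substrings directly.

['4163', '31']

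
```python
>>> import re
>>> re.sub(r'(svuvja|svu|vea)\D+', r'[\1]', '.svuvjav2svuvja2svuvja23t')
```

'.[svuvja]2[svu]2[svu]23t'

The regex engine tests alternatives in the order written; an earlier branch that matches wins even if a later one would match more.
The replacement refers to a captured group, so each match is rewritten using its own captured text.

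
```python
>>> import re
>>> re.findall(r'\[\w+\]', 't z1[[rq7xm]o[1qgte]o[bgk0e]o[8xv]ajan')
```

Walking the string: at [5:12] → '[rq7xm]'; at [13:20] → '[1qgte]'; at [21:28] → '[bgk0e]'; at [29:34] → '[8xv]'.
`findall` yields the raw match text (4 of them) because the pattern has no groups.

['[rq7xm]', '[1qgte]', '[bgk0e]', '[8xv]']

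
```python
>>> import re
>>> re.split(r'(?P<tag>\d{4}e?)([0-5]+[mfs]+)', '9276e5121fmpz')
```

['', '9276e', '5121fm', 'pz']

The group in the pattern means `split` returns the separators' captures alongside the pieces.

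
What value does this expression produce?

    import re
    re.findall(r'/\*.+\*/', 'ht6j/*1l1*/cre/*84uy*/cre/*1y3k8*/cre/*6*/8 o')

['/*1l1*/cre/*84uy*/cre/*1y3k8*/cre/*6*/']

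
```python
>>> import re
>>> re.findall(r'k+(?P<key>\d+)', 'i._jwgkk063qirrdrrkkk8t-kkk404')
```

['063', '8', '404']

One capturing group, so `findall` returns just the captured substring from each match — 3 in all.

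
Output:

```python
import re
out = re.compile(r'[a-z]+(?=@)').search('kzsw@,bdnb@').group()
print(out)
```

kzsw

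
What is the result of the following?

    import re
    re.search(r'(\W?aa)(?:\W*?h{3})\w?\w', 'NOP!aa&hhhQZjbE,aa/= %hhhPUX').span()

(3, 12)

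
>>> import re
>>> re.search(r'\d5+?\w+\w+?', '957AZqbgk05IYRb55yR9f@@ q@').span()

(0, 21)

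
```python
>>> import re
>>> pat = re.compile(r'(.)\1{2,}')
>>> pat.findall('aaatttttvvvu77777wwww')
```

['a', 't', 'v', '7', 'w']

The backreference `\1` re-matches whatever the first group consumed, character for character.
Walking the string: at [0:3] match 'aaa', group 1 = 'a'; at [3:8] match 'ttttt', group 1 = 't'; at [8:11] match 'vvv', group 1 = 'v'; at [12:17] match '77777', group 1 = '7'; at [17:21] match 'wwww', group 1 = 'w'.
Because there's exactly one group, `findall` drops the full match and keeps group 1 from each hit.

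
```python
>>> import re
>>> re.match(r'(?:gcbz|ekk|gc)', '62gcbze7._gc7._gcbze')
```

None

With `match`, the pattern is implicitly anchored at the beginning.
Here the pattern fails at index 0, so the call returns None.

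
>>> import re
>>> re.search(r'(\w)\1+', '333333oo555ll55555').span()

After group 1 captures some text, `\1` only succeeds where that same text appears again.
The match spans [0:6] → '333333'.

(0, 6)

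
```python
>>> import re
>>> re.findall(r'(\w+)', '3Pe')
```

['3Pe']

The pattern matches one or more of a word character (captured).
Scanning left to right: at [0:3] match '3Pe', group 1 = '3Pe'.
`findall` collects group 1 from the one match (1 total).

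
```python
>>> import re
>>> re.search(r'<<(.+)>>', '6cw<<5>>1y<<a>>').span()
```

`search` walks the string left to right and returns the first match it finds.
The match spans [3:15] → '<<5>>1y<<a>>'.
Captured: group 1 = '5>>1y<<a'.

(3, 15)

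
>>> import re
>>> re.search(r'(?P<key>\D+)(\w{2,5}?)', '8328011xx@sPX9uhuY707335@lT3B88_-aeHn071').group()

Pattern: one or more of a non-digit (captured as 'key'); then 2 to 5 of a word character (lazy) (captured).
Because the quantifier is non-greedy, it stops expanding at the earliest point where the rest of the pattern can succeed.
`search` walks the string left to right and returns the first match it finds.
The match spans [7:15] → 'xx@sPX9u'.
Captured: group 1 = 'xx@sPX', group 2 = '9u'.

'xx@sPX9u'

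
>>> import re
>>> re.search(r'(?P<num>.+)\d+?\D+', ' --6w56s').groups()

(' --6w5',)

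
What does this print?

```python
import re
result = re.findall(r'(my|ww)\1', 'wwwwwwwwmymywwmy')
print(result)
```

['ww', 'ww', 'my']

`\1` is not a pattern — it's the concrete string captured by group 1, re-applied verbatim.
With a single group, `findall` returns only what that group captured — 3 items.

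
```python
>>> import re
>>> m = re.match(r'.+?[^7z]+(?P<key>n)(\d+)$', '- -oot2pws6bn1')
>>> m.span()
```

`re.match` only tries the pattern at the start of the string.
The match spans [0:14] → '- -oot2pws6bn1'.

(0, 14)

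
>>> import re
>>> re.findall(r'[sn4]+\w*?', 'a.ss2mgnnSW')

['ss', 'nn']

The `?` after the quantifier makes it lazy — it takes as little as possible before letting the rest of the pattern try.
Since nothing is captured, `findall` lists the 2 matched substrings directly.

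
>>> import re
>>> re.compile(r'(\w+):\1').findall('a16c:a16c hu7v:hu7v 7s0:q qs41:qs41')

`\1` is not a pattern — it's the concrete string captured by group 1, re-applied verbatim.
Scanning left to right: at [0:9] match 'a16c:a16c', group 1 = 'a16c'; at [10:19] match 'hu7v:hu7v', group 1 = 'hu7v'; at [26:35] match 'qs41:qs41', group 1 = 'qs41'.
With a single group, `findall` returns only what that group captured — 3 items.

['a16c', 'hu7v', 'qs41']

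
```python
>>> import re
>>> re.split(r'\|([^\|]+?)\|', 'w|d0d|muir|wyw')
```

['w', 'd0d', 'muir|wyw']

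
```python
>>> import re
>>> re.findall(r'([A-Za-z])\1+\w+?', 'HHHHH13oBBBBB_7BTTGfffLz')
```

['H', 'B', 'T', 'f']

After group 1 captures some text, `\1` only succeeds where that same text appears again.
With a single group, `findall` returns only what that group captured — 4 items.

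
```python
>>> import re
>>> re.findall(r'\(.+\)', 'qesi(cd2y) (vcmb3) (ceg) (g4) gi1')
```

['(cd2y) (vcmb3) (ceg) (g4)']

Scanning left to right: at [4:29] → '(cd2y) (vcmb3) (ceg) (g4)'.
`findall` yields the raw match text (1 of them) because the pattern has no groups.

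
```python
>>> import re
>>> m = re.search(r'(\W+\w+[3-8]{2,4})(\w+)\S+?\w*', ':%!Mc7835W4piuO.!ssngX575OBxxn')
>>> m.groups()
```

(':%!Mc7835', 'W4piuO')

The match spans [0:16] → ':%!Mc7835W4piuO.'.
Captured: group 1 = ':%!Mc7835', group 2 = 'W4piuO'.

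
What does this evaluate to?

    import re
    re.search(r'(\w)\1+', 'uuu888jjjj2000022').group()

`\1` has to match the exact text group 1 already captured.
`search` walks the string left to right and returns the first match it finds.
The match spans [0:3] → 'uuu'.
Captured: group 1 = 'u'.

'uuu'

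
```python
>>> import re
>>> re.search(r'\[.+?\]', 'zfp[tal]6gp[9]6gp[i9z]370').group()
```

'[tal]'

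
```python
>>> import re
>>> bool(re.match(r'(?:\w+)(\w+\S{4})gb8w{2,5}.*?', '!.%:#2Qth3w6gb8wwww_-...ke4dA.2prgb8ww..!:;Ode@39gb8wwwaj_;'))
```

This matches one or more of a word character (non-capturing group); then one or more of a word character, then exactly 4 of a non-whitespace character (captured); then the literal 'gb8', then 2 to 5 of a literal 'w'; then zero or more of any character (lazy).
`match` is anchored at position 0; if the pattern doesn't fit there, it returns None.
Here the string doesn't start with a match, so the call returns None, and `bool(None)` is False.

False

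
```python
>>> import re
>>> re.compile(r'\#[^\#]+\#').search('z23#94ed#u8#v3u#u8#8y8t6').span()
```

(3, 9)

The match spans [3:9] → '#94ed#'.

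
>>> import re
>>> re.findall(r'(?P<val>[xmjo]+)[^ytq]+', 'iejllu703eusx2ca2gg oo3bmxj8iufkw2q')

['j']

The pattern matches one or more of one of [xmjo] (captured as 'val'); then one or more of any character except [ytq].
Walking the string: at [2:34] match 'jllu703eusx2ca2gg oo3bmxj8iufkw2', group 1 = 'j'.
Because there's exactly one group, `findall` drops the full match and keeps group 1 from the one hit.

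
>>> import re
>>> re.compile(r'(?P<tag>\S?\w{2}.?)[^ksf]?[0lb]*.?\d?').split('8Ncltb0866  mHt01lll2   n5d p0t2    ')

The pattern matches optionally a non-whitespace character, then exactly 2 of a word character, then optionally any character (captured as 'tag'); then optionally any character except [ksf], then zero or more of one of [0lb], then optionally any character; then optionally a digit.
Matches to split on: at [0:9] → '8Ncltb086'; at [12:21] → 'mHt01lll2'; at [24:32] → 'n5d p0t2'.
`re.split` interleaves the captured-group text with the surrounding fragments.

['', '8Ncl', '6  ', 'mHt0', '   ', 'n5d ', '    ']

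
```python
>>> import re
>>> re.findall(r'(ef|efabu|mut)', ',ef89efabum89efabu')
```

`|` is ordered: at each position the engine commits to the first alternative that works.
`findall` collects group 1 from each match (3 total).

['ef', 'ef', 'ef']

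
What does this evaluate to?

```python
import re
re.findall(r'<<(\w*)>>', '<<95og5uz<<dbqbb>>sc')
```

['dbqbb']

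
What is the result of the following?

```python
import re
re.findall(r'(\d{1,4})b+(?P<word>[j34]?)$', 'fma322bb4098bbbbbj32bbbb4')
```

[('32', '4')]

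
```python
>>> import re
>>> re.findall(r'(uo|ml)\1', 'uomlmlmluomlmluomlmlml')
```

['ml', 'ml', 'ml']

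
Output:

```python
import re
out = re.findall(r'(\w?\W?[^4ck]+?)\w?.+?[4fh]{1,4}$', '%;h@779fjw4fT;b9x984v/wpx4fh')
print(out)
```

['%;']

Pattern: optionally a word character, then optionally a non-word character, then one or more of any character except [4ck] (lazy) (captured); then optionally a word character, then one or more of any character (lazy), then 1 to 4 of one of [4fh]; then anchored at the end.
Lazy quantifiers expand one character at a time until the remainder of the pattern can match.
Scanning left to right: at [0:28] match '%;h@779fjw4fT;b9x984v/wpx4fh', group 1 = '%;'.
One capturing group, so `findall` returns just the captured substring from the one match — 1 in all.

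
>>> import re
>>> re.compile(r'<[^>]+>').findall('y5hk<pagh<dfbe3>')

Since nothing is captured, `findall` lists the 1 matched substring directly.

['<pagh<dfbe3>']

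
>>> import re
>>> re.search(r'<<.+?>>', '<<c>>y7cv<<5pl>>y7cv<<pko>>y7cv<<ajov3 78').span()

A `+?`/`*?`/`{m,n}?` starts at its minimum and grows only as far as needed for what follows to match.
The match spans [0:5] → '<<c>>'.

(0, 5)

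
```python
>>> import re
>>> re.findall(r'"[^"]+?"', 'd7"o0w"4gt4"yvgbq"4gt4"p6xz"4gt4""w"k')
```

['"o0w"', '"yvgbq"', '"p6xz"', '"w"']

Walking the string: at [2:7] → '"o0w"'; at [11:18] → '"yvgbq"'; at [22:28] → '"p6xz"'; at [33:36] → '"w"'.
`findall` yields the raw match text (4 of them) because the pattern has no groups.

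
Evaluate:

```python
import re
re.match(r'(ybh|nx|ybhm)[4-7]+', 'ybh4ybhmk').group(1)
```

'ybh'

`match` is anchored at position 0; if the pattern doesn't fit there, it returns None.
The match spans [0:4] → 'ybh4'.
Captured: group 1 = 'ybh'.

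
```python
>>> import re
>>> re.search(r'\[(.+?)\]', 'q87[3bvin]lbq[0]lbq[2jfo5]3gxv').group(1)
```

`re.search` scans for the first position where the pattern succeeds.
The match spans [3:10] → '[3bvin]'.
Captured: group 1 = '3bvin'.

'3bvin'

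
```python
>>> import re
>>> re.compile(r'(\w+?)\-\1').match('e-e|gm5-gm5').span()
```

`re.match` only tries the pattern at the start of the string.
The match spans [0:3] → 'e-e'.

(0, 3)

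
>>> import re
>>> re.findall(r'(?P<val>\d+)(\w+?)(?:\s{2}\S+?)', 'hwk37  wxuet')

[('3', '7')]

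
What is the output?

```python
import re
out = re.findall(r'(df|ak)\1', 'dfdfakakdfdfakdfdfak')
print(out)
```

['df', 'ak', 'df', 'df']

The backreference `\1` re-matches whatever the first group consumed, character for character.
`findall` collects group 1 from each match (4 total).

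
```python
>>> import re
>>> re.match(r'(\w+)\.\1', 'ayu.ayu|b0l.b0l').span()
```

(0, 7)

The backreference `\1` re-matches whatever the first group consumed, character for character.
`re.match` won't scan ahead — the pattern has to work from the very first character.
The match spans [0:7] → 'ayu.ayu'.
Captured: group 1 = 'ayu'.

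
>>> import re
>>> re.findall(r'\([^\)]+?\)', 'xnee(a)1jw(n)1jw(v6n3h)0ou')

Scanning left to right: at [4:7] → '(a)'; at [10:13] → '(n)'; at [16:23] → '(v6n3h)'.
With no groups in the pattern, `findall` gives back each whole match — 3 here.

['(a)', '(n)', '(v6n3h)']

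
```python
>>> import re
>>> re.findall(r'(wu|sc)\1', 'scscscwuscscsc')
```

['sc', 'sc']

A backreference is literal: `\1` must see the identical characters the first group matched.
Walking the string: at [0:4] match 'scsc', group 1 = 'sc'; at [8:12] match 'scsc', group 1 = 'sc'.
With a single group, `findall` returns only what that group captured — 2 items.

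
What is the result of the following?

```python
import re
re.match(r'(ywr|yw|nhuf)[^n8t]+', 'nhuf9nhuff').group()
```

`match` is anchored at position 0; if the pattern doesn't fit there, it returns None.
The match spans [0:5] → 'nhuf9'.
Captured: group 1 = 'nhuf'.

'nhuf9'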